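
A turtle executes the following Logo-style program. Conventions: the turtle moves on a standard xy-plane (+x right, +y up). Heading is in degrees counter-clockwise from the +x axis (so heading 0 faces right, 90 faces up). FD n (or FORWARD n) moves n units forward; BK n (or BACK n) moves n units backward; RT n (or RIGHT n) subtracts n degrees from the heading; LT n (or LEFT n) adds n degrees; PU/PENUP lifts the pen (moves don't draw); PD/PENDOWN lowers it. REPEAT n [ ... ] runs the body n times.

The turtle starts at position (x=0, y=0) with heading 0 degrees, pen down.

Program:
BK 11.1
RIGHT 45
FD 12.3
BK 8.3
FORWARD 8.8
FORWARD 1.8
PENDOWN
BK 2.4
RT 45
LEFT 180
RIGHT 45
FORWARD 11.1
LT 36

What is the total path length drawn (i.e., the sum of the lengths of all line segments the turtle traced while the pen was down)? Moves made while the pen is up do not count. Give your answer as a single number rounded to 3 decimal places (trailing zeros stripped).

Executing turtle program step by step:
Start: pos=(0,0), heading=0, pen down
BK 11.1: (0,0) -> (-11.1,0) [heading=0, draw]
RT 45: heading 0 -> 315
FD 12.3: (-11.1,0) -> (-2.403,-8.697) [heading=315, draw]
BK 8.3: (-2.403,-8.697) -> (-8.272,-2.828) [heading=315, draw]
FD 8.8: (-8.272,-2.828) -> (-2.049,-9.051) [heading=315, draw]
FD 1.8: (-2.049,-9.051) -> (-0.776,-10.324) [heading=315, draw]
PD: pen down
BK 2.4: (-0.776,-10.324) -> (-2.473,-8.627) [heading=315, draw]
RT 45: heading 315 -> 270
LT 180: heading 270 -> 90
RT 45: heading 90 -> 45
FD 11.1: (-2.473,-8.627) -> (5.376,-0.778) [heading=45, draw]
LT 36: heading 45 -> 81
Final: pos=(5.376,-0.778), heading=81, 7 segment(s) drawn

Segment lengths:
  seg 1: (0,0) -> (-11.1,0), length = 11.1
  seg 2: (-11.1,0) -> (-2.403,-8.697), length = 12.3
  seg 3: (-2.403,-8.697) -> (-8.272,-2.828), length = 8.3
  seg 4: (-8.272,-2.828) -> (-2.049,-9.051), length = 8.8
  seg 5: (-2.049,-9.051) -> (-0.776,-10.324), length = 1.8
  seg 6: (-0.776,-10.324) -> (-2.473,-8.627), length = 2.4
  seg 7: (-2.473,-8.627) -> (5.376,-0.778), length = 11.1
Total = 55.8

Answer: 55.8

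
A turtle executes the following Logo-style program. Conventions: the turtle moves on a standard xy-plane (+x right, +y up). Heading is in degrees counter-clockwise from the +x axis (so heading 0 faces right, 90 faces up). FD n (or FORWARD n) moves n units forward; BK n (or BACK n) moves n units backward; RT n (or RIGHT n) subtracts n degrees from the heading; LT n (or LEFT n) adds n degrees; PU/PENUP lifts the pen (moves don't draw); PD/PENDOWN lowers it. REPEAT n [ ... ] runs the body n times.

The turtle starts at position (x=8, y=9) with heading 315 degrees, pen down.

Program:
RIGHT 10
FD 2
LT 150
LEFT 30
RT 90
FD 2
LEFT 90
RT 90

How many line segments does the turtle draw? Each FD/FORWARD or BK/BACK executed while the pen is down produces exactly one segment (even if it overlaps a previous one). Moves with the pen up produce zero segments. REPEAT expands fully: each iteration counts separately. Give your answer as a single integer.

Answer: 2

Derivation:
Executing turtle program step by step:
Start: pos=(8,9), heading=315, pen down
RT 10: heading 315 -> 305
FD 2: (8,9) -> (9.147,7.362) [heading=305, draw]
LT 150: heading 305 -> 95
LT 30: heading 95 -> 125
RT 90: heading 125 -> 35
FD 2: (9.147,7.362) -> (10.785,8.509) [heading=35, draw]
LT 90: heading 35 -> 125
RT 90: heading 125 -> 35
Final: pos=(10.785,8.509), heading=35, 2 segment(s) drawn
Segments drawn: 2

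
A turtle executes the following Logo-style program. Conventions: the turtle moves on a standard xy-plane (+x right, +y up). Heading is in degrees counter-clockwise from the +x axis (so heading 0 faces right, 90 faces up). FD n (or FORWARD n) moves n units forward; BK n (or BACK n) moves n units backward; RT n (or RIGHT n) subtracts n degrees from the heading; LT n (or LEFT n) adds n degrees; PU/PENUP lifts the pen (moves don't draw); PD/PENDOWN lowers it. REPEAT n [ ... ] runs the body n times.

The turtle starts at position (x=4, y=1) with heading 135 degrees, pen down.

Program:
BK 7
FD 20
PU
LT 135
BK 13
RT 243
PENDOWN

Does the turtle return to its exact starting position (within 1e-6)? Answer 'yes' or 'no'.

Answer: no

Derivation:
Executing turtle program step by step:
Start: pos=(4,1), heading=135, pen down
BK 7: (4,1) -> (8.95,-3.95) [heading=135, draw]
FD 20: (8.95,-3.95) -> (-5.192,10.192) [heading=135, draw]
PU: pen up
LT 135: heading 135 -> 270
BK 13: (-5.192,10.192) -> (-5.192,23.192) [heading=270, move]
RT 243: heading 270 -> 27
PD: pen down
Final: pos=(-5.192,23.192), heading=27, 2 segment(s) drawn

Start position: (4, 1)
Final position: (-5.192, 23.192)
Distance = 24.021; >= 1e-6 -> NOT closed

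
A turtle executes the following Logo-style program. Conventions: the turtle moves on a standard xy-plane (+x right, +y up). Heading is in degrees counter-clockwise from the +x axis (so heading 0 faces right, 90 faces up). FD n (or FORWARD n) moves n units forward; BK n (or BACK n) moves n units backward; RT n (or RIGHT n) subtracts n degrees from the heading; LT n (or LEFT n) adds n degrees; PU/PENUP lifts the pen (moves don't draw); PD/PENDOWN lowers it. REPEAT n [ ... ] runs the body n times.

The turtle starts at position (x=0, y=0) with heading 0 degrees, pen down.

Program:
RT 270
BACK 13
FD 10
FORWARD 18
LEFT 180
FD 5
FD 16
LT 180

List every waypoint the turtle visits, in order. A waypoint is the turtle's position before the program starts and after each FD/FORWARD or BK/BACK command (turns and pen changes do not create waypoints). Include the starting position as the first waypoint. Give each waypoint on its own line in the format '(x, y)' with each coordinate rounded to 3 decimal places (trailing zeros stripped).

Executing turtle program step by step:
Start: pos=(0,0), heading=0, pen down
RT 270: heading 0 -> 90
BK 13: (0,0) -> (0,-13) [heading=90, draw]
FD 10: (0,-13) -> (0,-3) [heading=90, draw]
FD 18: (0,-3) -> (0,15) [heading=90, draw]
LT 180: heading 90 -> 270
FD 5: (0,15) -> (0,10) [heading=270, draw]
FD 16: (0,10) -> (0,-6) [heading=270, draw]
LT 180: heading 270 -> 90
Final: pos=(0,-6), heading=90, 5 segment(s) drawn
Waypoints (6 total):
(0, 0)
(0, -13)
(0, -3)
(0, 15)
(0, 10)
(0, -6)

Answer: (0, 0)
(0, -13)
(0, -3)
(0, 15)
(0, 10)
(0, -6)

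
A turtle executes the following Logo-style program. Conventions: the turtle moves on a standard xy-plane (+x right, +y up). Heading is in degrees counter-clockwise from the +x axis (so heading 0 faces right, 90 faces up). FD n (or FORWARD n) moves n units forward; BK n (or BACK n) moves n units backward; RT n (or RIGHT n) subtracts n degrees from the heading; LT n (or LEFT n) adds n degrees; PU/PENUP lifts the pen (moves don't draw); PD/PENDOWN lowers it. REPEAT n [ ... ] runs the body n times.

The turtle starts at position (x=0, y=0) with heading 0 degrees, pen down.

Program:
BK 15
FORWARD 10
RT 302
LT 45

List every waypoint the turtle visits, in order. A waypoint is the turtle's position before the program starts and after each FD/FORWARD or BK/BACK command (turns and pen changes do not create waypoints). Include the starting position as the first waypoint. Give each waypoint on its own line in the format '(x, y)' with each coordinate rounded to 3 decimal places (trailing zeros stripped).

Answer: (0, 0)
(-15, 0)
(-5, 0)

Derivation:
Executing turtle program step by step:
Start: pos=(0,0), heading=0, pen down
BK 15: (0,0) -> (-15,0) [heading=0, draw]
FD 10: (-15,0) -> (-5,0) [heading=0, draw]
RT 302: heading 0 -> 58
LT 45: heading 58 -> 103
Final: pos=(-5,0), heading=103, 2 segment(s) drawn
Waypoints (3 total):
(0, 0)
(-15, 0)
(-5, 0)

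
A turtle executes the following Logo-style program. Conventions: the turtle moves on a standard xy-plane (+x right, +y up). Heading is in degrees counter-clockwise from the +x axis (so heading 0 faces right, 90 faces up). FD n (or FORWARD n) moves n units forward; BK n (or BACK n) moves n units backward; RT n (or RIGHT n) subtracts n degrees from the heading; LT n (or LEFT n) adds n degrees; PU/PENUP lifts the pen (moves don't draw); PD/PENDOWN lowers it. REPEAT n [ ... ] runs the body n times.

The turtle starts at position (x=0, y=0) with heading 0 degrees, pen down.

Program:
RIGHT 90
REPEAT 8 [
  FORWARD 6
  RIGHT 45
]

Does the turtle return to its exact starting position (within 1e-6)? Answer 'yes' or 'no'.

Answer: yes

Derivation:
Executing turtle program step by step:
Start: pos=(0,0), heading=0, pen down
RT 90: heading 0 -> 270
REPEAT 8 [
  -- iteration 1/8 --
  FD 6: (0,0) -> (0,-6) [heading=270, draw]
  RT 45: heading 270 -> 225
  -- iteration 2/8 --
  FD 6: (0,-6) -> (-4.243,-10.243) [heading=225, draw]
  RT 45: heading 225 -> 180
  -- iteration 3/8 --
  FD 6: (-4.243,-10.243) -> (-10.243,-10.243) [heading=180, draw]
  RT 45: heading 180 -> 135
  -- iteration 4/8 --
  FD 6: (-10.243,-10.243) -> (-14.485,-6) [heading=135, draw]
  RT 45: heading 135 -> 90
  -- iteration 5/8 --
  FD 6: (-14.485,-6) -> (-14.485,0) [heading=90, draw]
  RT 45: heading 90 -> 45
  -- iteration 6/8 --
  FD 6: (-14.485,0) -> (-10.243,4.243) [heading=45, draw]
  RT 45: heading 45 -> 0
  -- iteration 7/8 --
  FD 6: (-10.243,4.243) -> (-4.243,4.243) [heading=0, draw]
  RT 45: heading 0 -> 315
  -- iteration 8/8 --
  FD 6: (-4.243,4.243) -> (0,0) [heading=315, draw]
  RT 45: heading 315 -> 270
]
Final: pos=(0,0), heading=270, 8 segment(s) drawn

Start position: (0, 0)
Final position: (0, 0)
Distance = 0; < 1e-6 -> CLOSED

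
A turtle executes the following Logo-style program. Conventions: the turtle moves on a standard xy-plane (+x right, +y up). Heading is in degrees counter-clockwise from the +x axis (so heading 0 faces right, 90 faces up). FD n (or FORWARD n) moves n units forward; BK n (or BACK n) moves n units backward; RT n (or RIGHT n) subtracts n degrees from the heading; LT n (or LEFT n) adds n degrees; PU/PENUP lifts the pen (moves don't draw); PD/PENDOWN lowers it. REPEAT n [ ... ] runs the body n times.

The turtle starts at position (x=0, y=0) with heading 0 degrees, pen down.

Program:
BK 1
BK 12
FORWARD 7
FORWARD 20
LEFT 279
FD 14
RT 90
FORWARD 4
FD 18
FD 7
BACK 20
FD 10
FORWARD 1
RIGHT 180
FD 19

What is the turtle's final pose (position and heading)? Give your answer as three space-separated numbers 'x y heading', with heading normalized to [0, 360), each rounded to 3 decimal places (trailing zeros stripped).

Executing turtle program step by step:
Start: pos=(0,0), heading=0, pen down
BK 1: (0,0) -> (-1,0) [heading=0, draw]
BK 12: (-1,0) -> (-13,0) [heading=0, draw]
FD 7: (-13,0) -> (-6,0) [heading=0, draw]
FD 20: (-6,0) -> (14,0) [heading=0, draw]
LT 279: heading 0 -> 279
FD 14: (14,0) -> (16.19,-13.828) [heading=279, draw]
RT 90: heading 279 -> 189
FD 4: (16.19,-13.828) -> (12.239,-14.453) [heading=189, draw]
FD 18: (12.239,-14.453) -> (-5.539,-17.269) [heading=189, draw]
FD 7: (-5.539,-17.269) -> (-12.453,-18.364) [heading=189, draw]
BK 20: (-12.453,-18.364) -> (7.301,-15.236) [heading=189, draw]
FD 10: (7.301,-15.236) -> (-2.576,-16.8) [heading=189, draw]
FD 1: (-2.576,-16.8) -> (-3.564,-16.956) [heading=189, draw]
RT 180: heading 189 -> 9
FD 19: (-3.564,-16.956) -> (15.202,-13.984) [heading=9, draw]
Final: pos=(15.202,-13.984), heading=9, 12 segment(s) drawn

Answer: 15.202 -13.984 9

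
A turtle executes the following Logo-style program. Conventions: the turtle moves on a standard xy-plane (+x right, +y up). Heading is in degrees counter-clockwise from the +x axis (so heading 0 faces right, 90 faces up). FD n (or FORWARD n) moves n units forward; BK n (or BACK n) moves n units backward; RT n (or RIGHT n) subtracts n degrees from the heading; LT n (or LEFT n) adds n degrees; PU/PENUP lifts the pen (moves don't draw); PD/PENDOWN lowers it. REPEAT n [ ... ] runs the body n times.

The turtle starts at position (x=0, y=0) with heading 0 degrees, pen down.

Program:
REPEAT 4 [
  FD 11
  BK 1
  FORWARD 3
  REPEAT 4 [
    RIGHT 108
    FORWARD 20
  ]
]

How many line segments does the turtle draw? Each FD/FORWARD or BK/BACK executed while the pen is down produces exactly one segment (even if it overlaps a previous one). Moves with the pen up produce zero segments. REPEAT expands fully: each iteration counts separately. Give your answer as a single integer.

Executing turtle program step by step:
Start: pos=(0,0), heading=0, pen down
REPEAT 4 [
  -- iteration 1/4 --
  FD 11: (0,0) -> (11,0) [heading=0, draw]
  BK 1: (11,0) -> (10,0) [heading=0, draw]
  FD 3: (10,0) -> (13,0) [heading=0, draw]
  REPEAT 4 [
    -- iteration 1/4 --
    RT 108: heading 0 -> 252
    FD 20: (13,0) -> (6.82,-19.021) [heading=252, draw]
    -- iteration 2/4 --
    RT 108: heading 252 -> 144
    FD 20: (6.82,-19.021) -> (-9.361,-7.265) [heading=144, draw]
    -- iteration 3/4 --
    RT 108: heading 144 -> 36
    FD 20: (-9.361,-7.265) -> (6.82,4.49) [heading=36, draw]
    -- iteration 4/4 --
    RT 108: heading 36 -> 288
    FD 20: (6.82,4.49) -> (13,-14.531) [heading=288, draw]
  ]
  -- iteration 2/4 --
  FD 11: (13,-14.531) -> (16.399,-24.992) [heading=288, draw]
  BK 1: (16.399,-24.992) -> (16.09,-24.041) [heading=288, draw]
  FD 3: (16.09,-24.041) -> (17.017,-26.895) [heading=288, draw]
  REPEAT 4 [
    -- iteration 1/4 --
    RT 108: heading 288 -> 180
    FD 20: (17.017,-26.895) -> (-2.983,-26.895) [heading=180, draw]
    -- iteration 2/4 --
    RT 108: heading 180 -> 72
    FD 20: (-2.983,-26.895) -> (3.198,-7.873) [heading=72, draw]
    -- iteration 3/4 --
    RT 108: heading 72 -> 324
    FD 20: (3.198,-7.873) -> (19.378,-19.629) [heading=324, draw]
    -- iteration 4/4 --
    RT 108: heading 324 -> 216
    FD 20: (19.378,-19.629) -> (3.198,-31.385) [heading=216, draw]
  ]
  -- iteration 3/4 --
  FD 11: (3.198,-31.385) -> (-5.702,-37.851) [heading=216, draw]
  BK 1: (-5.702,-37.851) -> (-4.893,-37.263) [heading=216, draw]
  FD 3: (-4.893,-37.263) -> (-7.32,-39.026) [heading=216, draw]
  REPEAT 4 [
    -- iteration 1/4 --
    RT 108: heading 216 -> 108
    FD 20: (-7.32,-39.026) -> (-13.5,-20.005) [heading=108, draw]
    -- iteration 2/4 --
    RT 108: heading 108 -> 0
    FD 20: (-13.5,-20.005) -> (6.5,-20.005) [heading=0, draw]
    -- iteration 3/4 --
    RT 108: heading 0 -> 252
    FD 20: (6.5,-20.005) -> (0.32,-39.026) [heading=252, draw]
    -- iteration 4/4 --
    RT 108: heading 252 -> 144
    FD 20: (0.32,-39.026) -> (-15.861,-27.27) [heading=144, draw]
  ]
  -- iteration 4/4 --
  FD 11: (-15.861,-27.27) -> (-24.76,-20.805) [heading=144, draw]
  BK 1: (-24.76,-20.805) -> (-23.951,-21.393) [heading=144, draw]
  FD 3: (-23.951,-21.393) -> (-26.378,-19.629) [heading=144, draw]
  REPEAT 4 [
    -- iteration 1/4 --
    RT 108: heading 144 -> 36
    FD 20: (-26.378,-19.629) -> (-10.198,-7.873) [heading=36, draw]
    -- iteration 2/4 --
    RT 108: heading 36 -> 288
    FD 20: (-10.198,-7.873) -> (-4.017,-26.895) [heading=288, draw]
    -- iteration 3/4 --
    RT 108: heading 288 -> 180
    FD 20: (-4.017,-26.895) -> (-24.017,-26.895) [heading=180, draw]
    -- iteration 4/4 --
    RT 108: heading 180 -> 72
    FD 20: (-24.017,-26.895) -> (-17.837,-7.873) [heading=72, draw]
  ]
]
Final: pos=(-17.837,-7.873), heading=72, 28 segment(s) drawn
Segments drawn: 28

Answer: 28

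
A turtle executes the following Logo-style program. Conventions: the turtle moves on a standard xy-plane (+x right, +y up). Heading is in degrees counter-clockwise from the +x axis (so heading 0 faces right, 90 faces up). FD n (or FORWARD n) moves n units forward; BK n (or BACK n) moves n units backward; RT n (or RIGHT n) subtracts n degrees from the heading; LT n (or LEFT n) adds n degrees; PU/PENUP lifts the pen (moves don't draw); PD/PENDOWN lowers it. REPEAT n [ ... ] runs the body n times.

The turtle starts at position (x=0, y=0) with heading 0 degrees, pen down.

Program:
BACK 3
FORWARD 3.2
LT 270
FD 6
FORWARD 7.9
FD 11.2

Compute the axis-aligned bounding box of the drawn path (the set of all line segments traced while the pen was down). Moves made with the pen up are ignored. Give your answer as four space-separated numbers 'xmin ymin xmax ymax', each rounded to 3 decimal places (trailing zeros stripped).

Executing turtle program step by step:
Start: pos=(0,0), heading=0, pen down
BK 3: (0,0) -> (-3,0) [heading=0, draw]
FD 3.2: (-3,0) -> (0.2,0) [heading=0, draw]
LT 270: heading 0 -> 270
FD 6: (0.2,0) -> (0.2,-6) [heading=270, draw]
FD 7.9: (0.2,-6) -> (0.2,-13.9) [heading=270, draw]
FD 11.2: (0.2,-13.9) -> (0.2,-25.1) [heading=270, draw]
Final: pos=(0.2,-25.1), heading=270, 5 segment(s) drawn

Segment endpoints: x in {-3, 0, 0.2, 0.2, 0.2, 0.2}, y in {-25.1, -13.9, -6, 0}
xmin=-3, ymin=-25.1, xmax=0.2, ymax=0

Answer: -3 -25.1 0.2 0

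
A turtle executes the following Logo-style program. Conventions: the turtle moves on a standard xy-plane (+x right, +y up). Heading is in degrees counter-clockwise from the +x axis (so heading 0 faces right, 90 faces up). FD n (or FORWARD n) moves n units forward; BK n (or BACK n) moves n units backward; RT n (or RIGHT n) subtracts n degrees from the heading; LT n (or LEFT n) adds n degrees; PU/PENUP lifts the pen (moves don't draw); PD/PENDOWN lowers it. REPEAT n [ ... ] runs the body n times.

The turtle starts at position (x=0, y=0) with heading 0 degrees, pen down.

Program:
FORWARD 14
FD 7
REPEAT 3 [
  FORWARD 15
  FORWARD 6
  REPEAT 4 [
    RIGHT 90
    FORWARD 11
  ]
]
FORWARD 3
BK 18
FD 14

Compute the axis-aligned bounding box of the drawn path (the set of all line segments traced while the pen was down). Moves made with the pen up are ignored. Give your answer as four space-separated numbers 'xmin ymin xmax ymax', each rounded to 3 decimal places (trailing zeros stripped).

Executing turtle program step by step:
Start: pos=(0,0), heading=0, pen down
FD 14: (0,0) -> (14,0) [heading=0, draw]
FD 7: (14,0) -> (21,0) [heading=0, draw]
REPEAT 3 [
  -- iteration 1/3 --
  FD 15: (21,0) -> (36,0) [heading=0, draw]
  FD 6: (36,0) -> (42,0) [heading=0, draw]
  REPEAT 4 [
    -- iteration 1/4 --
    RT 90: heading 0 -> 270
    FD 11: (42,0) -> (42,-11) [heading=270, draw]
    -- iteration 2/4 --
    RT 90: heading 270 -> 180
    FD 11: (42,-11) -> (31,-11) [heading=180, draw]
    -- iteration 3/4 --
    RT 90: heading 180 -> 90
    FD 11: (31,-11) -> (31,0) [heading=90, draw]
    -- iteration 4/4 --
    RT 90: heading 90 -> 0
    FD 11: (31,0) -> (42,0) [heading=0, draw]
  ]
  -- iteration 2/3 --
  FD 15: (42,0) -> (57,0) [heading=0, draw]
  FD 6: (57,0) -> (63,0) [heading=0, draw]
  REPEAT 4 [
    -- iteration 1/4 --
    RT 90: heading 0 -> 270
    FD 11: (63,0) -> (63,-11) [heading=270, draw]
    -- iteration 2/4 --
    RT 90: heading 270 -> 180
    FD 11: (63,-11) -> (52,-11) [heading=180, draw]
    -- iteration 3/4 --
    RT 90: heading 180 -> 90
    FD 11: (52,-11) -> (52,0) [heading=90, draw]
    -- iteration 4/4 --
    RT 90: heading 90 -> 0
    FD 11: (52,0) -> (63,0) [heading=0, draw]
  ]
  -- iteration 3/3 --
  FD 15: (63,0) -> (78,0) [heading=0, draw]
  FD 6: (78,0) -> (84,0) [heading=0, draw]
  REPEAT 4 [
    -- iteration 1/4 --
    RT 90: heading 0 -> 270
    FD 11: (84,0) -> (84,-11) [heading=270, draw]
    -- iteration 2/4 --
    RT 90: heading 270 -> 180
    FD 11: (84,-11) -> (73,-11) [heading=180, draw]
    -- iteration 3/4 --
    RT 90: heading 180 -> 90
    FD 11: (73,-11) -> (73,0) [heading=90, draw]
    -- iteration 4/4 --
    RT 90: heading 90 -> 0
    FD 11: (73,0) -> (84,0) [heading=0, draw]
  ]
]
FD 3: (84,0) -> (87,0) [heading=0, draw]
BK 18: (87,0) -> (69,0) [heading=0, draw]
FD 14: (69,0) -> (83,0) [heading=0, draw]
Final: pos=(83,0), heading=0, 23 segment(s) drawn

Segment endpoints: x in {0, 14, 21, 31, 31, 36, 42, 52, 52, 57, 63, 63, 69, 73, 73, 78, 83, 84, 84, 87}, y in {-11, -11, -11, -11, -11, -11, 0, 0, 0, 0, 0, 0, 0, 0, 0, 0, 0, 0, 0, 0}
xmin=0, ymin=-11, xmax=87, ymax=0

Answer: 0 -11 87 0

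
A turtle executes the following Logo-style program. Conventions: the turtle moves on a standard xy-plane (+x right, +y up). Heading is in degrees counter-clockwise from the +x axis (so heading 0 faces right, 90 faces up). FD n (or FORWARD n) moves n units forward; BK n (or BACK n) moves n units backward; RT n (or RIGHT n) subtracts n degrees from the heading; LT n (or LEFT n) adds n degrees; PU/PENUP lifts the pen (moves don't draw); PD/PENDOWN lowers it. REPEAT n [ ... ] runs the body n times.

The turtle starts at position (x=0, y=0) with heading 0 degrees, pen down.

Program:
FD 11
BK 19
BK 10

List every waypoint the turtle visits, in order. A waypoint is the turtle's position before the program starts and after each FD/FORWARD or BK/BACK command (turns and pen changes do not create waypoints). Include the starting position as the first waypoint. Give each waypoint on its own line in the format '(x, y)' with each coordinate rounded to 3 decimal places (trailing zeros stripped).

Executing turtle program step by step:
Start: pos=(0,0), heading=0, pen down
FD 11: (0,0) -> (11,0) [heading=0, draw]
BK 19: (11,0) -> (-8,0) [heading=0, draw]
BK 10: (-8,0) -> (-18,0) [heading=0, draw]
Final: pos=(-18,0), heading=0, 3 segment(s) drawn
Waypoints (4 total):
(0, 0)
(11, 0)
(-8, 0)
(-18, 0)

Answer: (0, 0)
(11, 0)
(-8, 0)
(-18, 0)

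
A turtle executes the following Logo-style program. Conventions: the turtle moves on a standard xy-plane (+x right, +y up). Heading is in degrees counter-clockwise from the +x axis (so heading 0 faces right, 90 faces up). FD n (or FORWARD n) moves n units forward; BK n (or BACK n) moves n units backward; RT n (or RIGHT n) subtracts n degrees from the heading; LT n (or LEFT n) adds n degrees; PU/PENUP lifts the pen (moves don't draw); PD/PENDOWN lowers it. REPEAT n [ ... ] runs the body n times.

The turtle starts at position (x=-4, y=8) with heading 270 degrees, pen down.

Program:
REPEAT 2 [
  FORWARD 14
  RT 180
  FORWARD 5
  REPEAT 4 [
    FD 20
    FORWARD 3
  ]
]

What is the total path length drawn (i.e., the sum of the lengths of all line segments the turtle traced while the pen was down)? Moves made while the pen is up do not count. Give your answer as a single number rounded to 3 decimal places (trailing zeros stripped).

Executing turtle program step by step:
Start: pos=(-4,8), heading=270, pen down
REPEAT 2 [
  -- iteration 1/2 --
  FD 14: (-4,8) -> (-4,-6) [heading=270, draw]
  RT 180: heading 270 -> 90
  FD 5: (-4,-6) -> (-4,-1) [heading=90, draw]
  REPEAT 4 [
    -- iteration 1/4 --
    FD 20: (-4,-1) -> (-4,19) [heading=90, draw]
    FD 3: (-4,19) -> (-4,22) [heading=90, draw]
    -- iteration 2/4 --
    FD 20: (-4,22) -> (-4,42) [heading=90, draw]
    FD 3: (-4,42) -> (-4,45) [heading=90, draw]
    -- iteration 3/4 --
    FD 20: (-4,45) -> (-4,65) [heading=90, draw]
    FD 3: (-4,65) -> (-4,68) [heading=90, draw]
    -- iteration 4/4 --
    FD 20: (-4,68) -> (-4,88) [heading=90, draw]
    FD 3: (-4,88) -> (-4,91) [heading=90, draw]
  ]
  -- iteration 2/2 --
  FD 14: (-4,91) -> (-4,105) [heading=90, draw]
  RT 180: heading 90 -> 270
  FD 5: (-4,105) -> (-4,100) [heading=270, draw]
  REPEAT 4 [
    -- iteration 1/4 --
    FD 20: (-4,100) -> (-4,80) [heading=270, draw]
    FD 3: (-4,80) -> (-4,77) [heading=270, draw]
    -- iteration 2/4 --
    FD 20: (-4,77) -> (-4,57) [heading=270, draw]
    FD 3: (-4,57) -> (-4,54) [heading=270, draw]
    -- iteration 3/4 --
    FD 20: (-4,54) -> (-4,34) [heading=270, draw]
    FD 3: (-4,34) -> (-4,31) [heading=270, draw]
    -- iteration 4/4 --
    FD 20: (-4,31) -> (-4,11) [heading=270, draw]
    FD 3: (-4,11) -> (-4,8) [heading=270, draw]
  ]
]
Final: pos=(-4,8), heading=270, 20 segment(s) drawn

Segment lengths:
  seg 1: (-4,8) -> (-4,-6), length = 14
  seg 2: (-4,-6) -> (-4,-1), length = 5
  seg 3: (-4,-1) -> (-4,19), length = 20
  seg 4: (-4,19) -> (-4,22), length = 3
  seg 5: (-4,22) -> (-4,42), length = 20
  seg 6: (-4,42) -> (-4,45), length = 3
  seg 7: (-4,45) -> (-4,65), length = 20
  seg 8: (-4,65) -> (-4,68), length = 3
  seg 9: (-4,68) -> (-4,88), length = 20
  seg 10: (-4,88) -> (-4,91), length = 3
  seg 11: (-4,91) -> (-4,105), length = 14
  seg 12: (-4,105) -> (-4,100), length = 5
  seg 13: (-4,100) -> (-4,80), length = 20
  seg 14: (-4,80) -> (-4,77), length = 3
  seg 15: (-4,77) -> (-4,57), length = 20
  seg 16: (-4,57) -> (-4,54), length = 3
  seg 17: (-4,54) -> (-4,34), length = 20
  seg 18: (-4,34) -> (-4,31), length = 3
  seg 19: (-4,31) -> (-4,11), length = 20
  seg 20: (-4,11) -> (-4,8), length = 3
Total = 222

Answer: 222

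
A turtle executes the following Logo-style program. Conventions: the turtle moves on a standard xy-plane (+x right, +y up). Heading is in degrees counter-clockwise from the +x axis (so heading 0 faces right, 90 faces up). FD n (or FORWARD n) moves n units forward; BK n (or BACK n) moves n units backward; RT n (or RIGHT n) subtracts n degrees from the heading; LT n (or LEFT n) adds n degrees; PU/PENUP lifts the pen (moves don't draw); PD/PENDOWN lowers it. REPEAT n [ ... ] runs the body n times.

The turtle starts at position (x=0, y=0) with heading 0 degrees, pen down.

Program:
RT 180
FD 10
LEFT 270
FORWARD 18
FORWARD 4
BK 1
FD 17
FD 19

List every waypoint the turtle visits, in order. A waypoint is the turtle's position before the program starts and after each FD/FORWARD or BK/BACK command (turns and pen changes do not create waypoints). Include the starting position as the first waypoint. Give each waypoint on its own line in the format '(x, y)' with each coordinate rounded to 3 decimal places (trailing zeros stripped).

Answer: (0, 0)
(-10, 0)
(-10, 18)
(-10, 22)
(-10, 21)
(-10, 38)
(-10, 57)

Derivation:
Executing turtle program step by step:
Start: pos=(0,0), heading=0, pen down
RT 180: heading 0 -> 180
FD 10: (0,0) -> (-10,0) [heading=180, draw]
LT 270: heading 180 -> 90
FD 18: (-10,0) -> (-10,18) [heading=90, draw]
FD 4: (-10,18) -> (-10,22) [heading=90, draw]
BK 1: (-10,22) -> (-10,21) [heading=90, draw]
FD 17: (-10,21) -> (-10,38) [heading=90, draw]
FD 19: (-10,38) -> (-10,57) [heading=90, draw]
Final: pos=(-10,57), heading=90, 6 segment(s) drawn
Waypoints (7 total):
(0, 0)
(-10, 0)
(-10, 18)
(-10, 22)
(-10, 21)
(-10, 38)
(-10, 57)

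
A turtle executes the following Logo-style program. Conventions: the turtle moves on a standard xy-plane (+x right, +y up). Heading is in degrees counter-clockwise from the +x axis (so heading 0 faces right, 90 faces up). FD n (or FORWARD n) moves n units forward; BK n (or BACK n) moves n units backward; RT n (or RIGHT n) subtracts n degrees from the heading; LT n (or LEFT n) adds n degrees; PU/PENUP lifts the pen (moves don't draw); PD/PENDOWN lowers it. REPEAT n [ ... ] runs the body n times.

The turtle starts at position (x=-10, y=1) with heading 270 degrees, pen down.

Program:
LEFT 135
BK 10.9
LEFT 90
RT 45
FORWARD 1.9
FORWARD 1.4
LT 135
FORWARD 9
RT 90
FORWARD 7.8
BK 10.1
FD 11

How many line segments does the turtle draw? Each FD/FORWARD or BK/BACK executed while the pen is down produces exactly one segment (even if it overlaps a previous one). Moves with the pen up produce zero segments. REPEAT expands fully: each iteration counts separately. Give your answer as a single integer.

Answer: 7

Derivation:
Executing turtle program step by step:
Start: pos=(-10,1), heading=270, pen down
LT 135: heading 270 -> 45
BK 10.9: (-10,1) -> (-17.707,-6.707) [heading=45, draw]
LT 90: heading 45 -> 135
RT 45: heading 135 -> 90
FD 1.9: (-17.707,-6.707) -> (-17.707,-4.807) [heading=90, draw]
FD 1.4: (-17.707,-4.807) -> (-17.707,-3.407) [heading=90, draw]
LT 135: heading 90 -> 225
FD 9: (-17.707,-3.407) -> (-24.071,-9.771) [heading=225, draw]
RT 90: heading 225 -> 135
FD 7.8: (-24.071,-9.771) -> (-29.587,-4.256) [heading=135, draw]
BK 10.1: (-29.587,-4.256) -> (-22.445,-11.398) [heading=135, draw]
FD 11: (-22.445,-11.398) -> (-30.223,-3.62) [heading=135, draw]
Final: pos=(-30.223,-3.62), heading=135, 7 segment(s) drawn
Segments drawn: 7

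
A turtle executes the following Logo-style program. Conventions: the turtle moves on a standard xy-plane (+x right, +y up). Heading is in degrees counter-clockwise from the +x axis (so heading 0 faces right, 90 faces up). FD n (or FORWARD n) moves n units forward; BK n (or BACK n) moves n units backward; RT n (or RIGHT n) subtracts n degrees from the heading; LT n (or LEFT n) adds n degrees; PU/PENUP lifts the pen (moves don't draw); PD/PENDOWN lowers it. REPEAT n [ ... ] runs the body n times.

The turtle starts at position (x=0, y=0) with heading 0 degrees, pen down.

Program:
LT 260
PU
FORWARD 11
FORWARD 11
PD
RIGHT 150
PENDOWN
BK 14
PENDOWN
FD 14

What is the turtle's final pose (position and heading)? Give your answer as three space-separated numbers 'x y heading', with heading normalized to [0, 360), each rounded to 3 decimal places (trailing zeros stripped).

Answer: -3.82 -21.666 110

Derivation:
Executing turtle program step by step:
Start: pos=(0,0), heading=0, pen down
LT 260: heading 0 -> 260
PU: pen up
FD 11: (0,0) -> (-1.91,-10.833) [heading=260, move]
FD 11: (-1.91,-10.833) -> (-3.82,-21.666) [heading=260, move]
PD: pen down
RT 150: heading 260 -> 110
PD: pen down
BK 14: (-3.82,-21.666) -> (0.968,-34.821) [heading=110, draw]
PD: pen down
FD 14: (0.968,-34.821) -> (-3.82,-21.666) [heading=110, draw]
Final: pos=(-3.82,-21.666), heading=110, 2 segment(s) drawn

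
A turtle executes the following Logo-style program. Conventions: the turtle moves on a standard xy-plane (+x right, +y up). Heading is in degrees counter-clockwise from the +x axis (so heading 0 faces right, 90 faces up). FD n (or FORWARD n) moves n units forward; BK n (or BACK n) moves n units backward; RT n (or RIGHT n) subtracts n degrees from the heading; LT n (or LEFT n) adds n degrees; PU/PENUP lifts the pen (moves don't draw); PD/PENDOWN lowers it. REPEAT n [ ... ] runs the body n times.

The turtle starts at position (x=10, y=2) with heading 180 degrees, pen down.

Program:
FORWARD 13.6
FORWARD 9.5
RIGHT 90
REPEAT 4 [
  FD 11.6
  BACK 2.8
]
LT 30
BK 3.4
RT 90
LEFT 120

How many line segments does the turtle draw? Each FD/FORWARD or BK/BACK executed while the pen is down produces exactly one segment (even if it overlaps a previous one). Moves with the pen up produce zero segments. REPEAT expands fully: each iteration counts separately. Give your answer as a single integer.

Executing turtle program step by step:
Start: pos=(10,2), heading=180, pen down
FD 13.6: (10,2) -> (-3.6,2) [heading=180, draw]
FD 9.5: (-3.6,2) -> (-13.1,2) [heading=180, draw]
RT 90: heading 180 -> 90
REPEAT 4 [
  -- iteration 1/4 --
  FD 11.6: (-13.1,2) -> (-13.1,13.6) [heading=90, draw]
  BK 2.8: (-13.1,13.6) -> (-13.1,10.8) [heading=90, draw]
  -- iteration 2/4 --
  FD 11.6: (-13.1,10.8) -> (-13.1,22.4) [heading=90, draw]
  BK 2.8: (-13.1,22.4) -> (-13.1,19.6) [heading=90, draw]
  -- iteration 3/4 --
  FD 11.6: (-13.1,19.6) -> (-13.1,31.2) [heading=90, draw]
  BK 2.8: (-13.1,31.2) -> (-13.1,28.4) [heading=90, draw]
  -- iteration 4/4 --
  FD 11.6: (-13.1,28.4) -> (-13.1,40) [heading=90, draw]
  BK 2.8: (-13.1,40) -> (-13.1,37.2) [heading=90, draw]
]
LT 30: heading 90 -> 120
BK 3.4: (-13.1,37.2) -> (-11.4,34.256) [heading=120, draw]
RT 90: heading 120 -> 30
LT 120: heading 30 -> 150
Final: pos=(-11.4,34.256), heading=150, 11 segment(s) drawn
Segments drawn: 11

Answer: 11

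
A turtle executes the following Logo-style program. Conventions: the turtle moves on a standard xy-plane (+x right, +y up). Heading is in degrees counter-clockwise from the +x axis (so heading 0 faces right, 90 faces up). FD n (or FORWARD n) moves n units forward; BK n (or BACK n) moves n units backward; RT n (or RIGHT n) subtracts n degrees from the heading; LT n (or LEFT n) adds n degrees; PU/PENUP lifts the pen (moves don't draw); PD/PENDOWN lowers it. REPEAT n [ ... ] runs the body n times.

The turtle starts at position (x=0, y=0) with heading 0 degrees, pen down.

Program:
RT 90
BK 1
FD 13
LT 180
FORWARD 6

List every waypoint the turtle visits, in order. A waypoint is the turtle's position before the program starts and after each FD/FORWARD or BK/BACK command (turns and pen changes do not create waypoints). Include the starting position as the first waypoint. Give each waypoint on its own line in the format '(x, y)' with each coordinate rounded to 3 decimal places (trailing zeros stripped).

Executing turtle program step by step:
Start: pos=(0,0), heading=0, pen down
RT 90: heading 0 -> 270
BK 1: (0,0) -> (0,1) [heading=270, draw]
FD 13: (0,1) -> (0,-12) [heading=270, draw]
LT 180: heading 270 -> 90
FD 6: (0,-12) -> (0,-6) [heading=90, draw]
Final: pos=(0,-6), heading=90, 3 segment(s) drawn
Waypoints (4 total):
(0, 0)
(0, 1)
(0, -12)
(0, -6)

Answer: (0, 0)
(0, 1)
(0, -12)
(0, -6)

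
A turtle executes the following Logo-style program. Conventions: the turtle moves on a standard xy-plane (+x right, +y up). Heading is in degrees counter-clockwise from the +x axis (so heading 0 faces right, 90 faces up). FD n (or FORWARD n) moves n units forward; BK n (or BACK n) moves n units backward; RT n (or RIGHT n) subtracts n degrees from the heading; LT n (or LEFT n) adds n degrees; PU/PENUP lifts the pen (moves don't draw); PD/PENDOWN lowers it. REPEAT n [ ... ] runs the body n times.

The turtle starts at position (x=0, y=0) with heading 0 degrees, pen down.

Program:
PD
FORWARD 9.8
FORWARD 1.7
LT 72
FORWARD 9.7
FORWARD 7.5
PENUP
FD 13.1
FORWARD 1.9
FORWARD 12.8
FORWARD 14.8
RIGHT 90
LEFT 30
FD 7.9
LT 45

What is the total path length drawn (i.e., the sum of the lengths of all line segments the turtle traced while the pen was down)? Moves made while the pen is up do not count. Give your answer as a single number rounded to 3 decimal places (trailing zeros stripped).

Executing turtle program step by step:
Start: pos=(0,0), heading=0, pen down
PD: pen down
FD 9.8: (0,0) -> (9.8,0) [heading=0, draw]
FD 1.7: (9.8,0) -> (11.5,0) [heading=0, draw]
LT 72: heading 0 -> 72
FD 9.7: (11.5,0) -> (14.497,9.225) [heading=72, draw]
FD 7.5: (14.497,9.225) -> (16.815,16.358) [heading=72, draw]
PU: pen up
FD 13.1: (16.815,16.358) -> (20.863,28.817) [heading=72, move]
FD 1.9: (20.863,28.817) -> (21.45,30.624) [heading=72, move]
FD 12.8: (21.45,30.624) -> (25.406,42.798) [heading=72, move]
FD 14.8: (25.406,42.798) -> (29.979,56.873) [heading=72, move]
RT 90: heading 72 -> 342
LT 30: heading 342 -> 12
FD 7.9: (29.979,56.873) -> (37.707,58.516) [heading=12, move]
LT 45: heading 12 -> 57
Final: pos=(37.707,58.516), heading=57, 4 segment(s) drawn

Segment lengths:
  seg 1: (0,0) -> (9.8,0), length = 9.8
  seg 2: (9.8,0) -> (11.5,0), length = 1.7
  seg 3: (11.5,0) -> (14.497,9.225), length = 9.7
  seg 4: (14.497,9.225) -> (16.815,16.358), length = 7.5
Total = 28.7

Answer: 28.7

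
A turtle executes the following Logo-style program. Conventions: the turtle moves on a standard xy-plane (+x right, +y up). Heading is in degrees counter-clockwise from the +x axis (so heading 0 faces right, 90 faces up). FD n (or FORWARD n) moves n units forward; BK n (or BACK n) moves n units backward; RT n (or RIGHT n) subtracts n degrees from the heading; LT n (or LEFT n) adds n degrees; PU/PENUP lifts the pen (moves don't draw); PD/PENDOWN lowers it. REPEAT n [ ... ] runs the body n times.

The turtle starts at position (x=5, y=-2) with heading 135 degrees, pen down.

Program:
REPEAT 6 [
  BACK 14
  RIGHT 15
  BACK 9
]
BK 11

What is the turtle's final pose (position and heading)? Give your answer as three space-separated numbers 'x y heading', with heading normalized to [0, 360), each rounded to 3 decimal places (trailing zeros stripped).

Answer: 0.757 -133.311 45

Derivation:
Executing turtle program step by step:
Start: pos=(5,-2), heading=135, pen down
REPEAT 6 [
  -- iteration 1/6 --
  BK 14: (5,-2) -> (14.899,-11.899) [heading=135, draw]
  RT 15: heading 135 -> 120
  BK 9: (14.899,-11.899) -> (19.399,-19.694) [heading=120, draw]
  -- iteration 2/6 --
  BK 14: (19.399,-19.694) -> (26.399,-31.818) [heading=120, draw]
  RT 15: heading 120 -> 105
  BK 9: (26.399,-31.818) -> (28.729,-40.511) [heading=105, draw]
  -- iteration 3/6 --
  BK 14: (28.729,-40.511) -> (32.352,-54.034) [heading=105, draw]
  RT 15: heading 105 -> 90
  BK 9: (32.352,-54.034) -> (32.352,-63.034) [heading=90, draw]
  -- iteration 4/6 --
  BK 14: (32.352,-63.034) -> (32.352,-77.034) [heading=90, draw]
  RT 15: heading 90 -> 75
  BK 9: (32.352,-77.034) -> (30.023,-85.728) [heading=75, draw]
  -- iteration 5/6 --
  BK 14: (30.023,-85.728) -> (26.399,-99.251) [heading=75, draw]
  RT 15: heading 75 -> 60
  BK 9: (26.399,-99.251) -> (21.899,-107.045) [heading=60, draw]
  -- iteration 6/6 --
  BK 14: (21.899,-107.045) -> (14.899,-119.169) [heading=60, draw]
  RT 15: heading 60 -> 45
  BK 9: (14.899,-119.169) -> (8.536,-125.533) [heading=45, draw]
]
BK 11: (8.536,-125.533) -> (0.757,-133.311) [heading=45, draw]
Final: pos=(0.757,-133.311), heading=45, 13 segment(s) drawn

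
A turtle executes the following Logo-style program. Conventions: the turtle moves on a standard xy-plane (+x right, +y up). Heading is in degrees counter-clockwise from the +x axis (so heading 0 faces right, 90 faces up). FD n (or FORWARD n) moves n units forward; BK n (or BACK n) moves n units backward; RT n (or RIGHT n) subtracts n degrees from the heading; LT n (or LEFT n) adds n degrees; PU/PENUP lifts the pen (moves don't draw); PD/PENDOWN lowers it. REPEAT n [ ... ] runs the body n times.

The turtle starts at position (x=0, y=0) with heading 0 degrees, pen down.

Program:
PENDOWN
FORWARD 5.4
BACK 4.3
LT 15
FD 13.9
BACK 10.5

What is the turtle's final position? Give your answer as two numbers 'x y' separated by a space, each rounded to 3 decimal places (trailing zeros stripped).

Answer: 4.384 0.88

Derivation:
Executing turtle program step by step:
Start: pos=(0,0), heading=0, pen down
PD: pen down
FD 5.4: (0,0) -> (5.4,0) [heading=0, draw]
BK 4.3: (5.4,0) -> (1.1,0) [heading=0, draw]
LT 15: heading 0 -> 15
FD 13.9: (1.1,0) -> (14.526,3.598) [heading=15, draw]
BK 10.5: (14.526,3.598) -> (4.384,0.88) [heading=15, draw]
Final: pos=(4.384,0.88), heading=15, 4 segment(s) drawn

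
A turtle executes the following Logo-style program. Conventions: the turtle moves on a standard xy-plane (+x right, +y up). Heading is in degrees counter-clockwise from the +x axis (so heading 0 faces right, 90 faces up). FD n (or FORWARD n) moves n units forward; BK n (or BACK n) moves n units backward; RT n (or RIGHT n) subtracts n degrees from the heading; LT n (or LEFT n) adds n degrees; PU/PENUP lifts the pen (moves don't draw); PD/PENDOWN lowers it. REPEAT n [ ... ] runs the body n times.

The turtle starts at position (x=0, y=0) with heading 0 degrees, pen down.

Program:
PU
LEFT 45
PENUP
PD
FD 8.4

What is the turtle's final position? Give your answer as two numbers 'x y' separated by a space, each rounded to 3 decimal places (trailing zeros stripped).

Executing turtle program step by step:
Start: pos=(0,0), heading=0, pen down
PU: pen up
LT 45: heading 0 -> 45
PU: pen up
PD: pen down
FD 8.4: (0,0) -> (5.94,5.94) [heading=45, draw]
Final: pos=(5.94,5.94), heading=45, 1 segment(s) drawn

Answer: 5.94 5.94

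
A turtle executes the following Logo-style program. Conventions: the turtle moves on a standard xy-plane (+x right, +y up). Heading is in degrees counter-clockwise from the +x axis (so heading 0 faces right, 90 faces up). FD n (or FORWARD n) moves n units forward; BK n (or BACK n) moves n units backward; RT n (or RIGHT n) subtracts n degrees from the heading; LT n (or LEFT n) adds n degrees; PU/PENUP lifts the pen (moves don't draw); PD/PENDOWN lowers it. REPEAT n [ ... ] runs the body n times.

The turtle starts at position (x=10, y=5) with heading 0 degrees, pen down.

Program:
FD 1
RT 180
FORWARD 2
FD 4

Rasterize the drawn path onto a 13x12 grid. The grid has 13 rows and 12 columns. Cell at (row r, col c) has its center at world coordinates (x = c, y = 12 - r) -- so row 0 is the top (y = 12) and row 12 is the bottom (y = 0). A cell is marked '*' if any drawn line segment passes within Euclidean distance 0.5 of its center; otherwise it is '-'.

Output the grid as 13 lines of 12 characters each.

Answer: ------------
------------
------------
------------
------------
------------
------------
-----*******
------------
------------
------------
------------
------------

Derivation:
Segment 0: (10,5) -> (11,5)
Segment 1: (11,5) -> (9,5)
Segment 2: (9,5) -> (5,5)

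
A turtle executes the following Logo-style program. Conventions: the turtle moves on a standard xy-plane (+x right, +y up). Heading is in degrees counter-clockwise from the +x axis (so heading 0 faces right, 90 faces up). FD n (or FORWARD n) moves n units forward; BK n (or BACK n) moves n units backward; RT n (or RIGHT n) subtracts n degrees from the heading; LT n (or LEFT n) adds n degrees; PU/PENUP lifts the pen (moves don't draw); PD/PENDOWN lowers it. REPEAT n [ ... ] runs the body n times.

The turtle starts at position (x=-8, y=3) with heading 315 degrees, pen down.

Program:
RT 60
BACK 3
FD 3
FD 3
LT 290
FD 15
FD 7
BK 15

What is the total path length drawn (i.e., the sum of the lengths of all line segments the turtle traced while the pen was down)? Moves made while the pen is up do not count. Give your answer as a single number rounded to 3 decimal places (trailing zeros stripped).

Answer: 46

Derivation:
Executing turtle program step by step:
Start: pos=(-8,3), heading=315, pen down
RT 60: heading 315 -> 255
BK 3: (-8,3) -> (-7.224,5.898) [heading=255, draw]
FD 3: (-7.224,5.898) -> (-8,3) [heading=255, draw]
FD 3: (-8,3) -> (-8.776,0.102) [heading=255, draw]
LT 290: heading 255 -> 185
FD 15: (-8.776,0.102) -> (-23.719,-1.205) [heading=185, draw]
FD 7: (-23.719,-1.205) -> (-30.693,-1.815) [heading=185, draw]
BK 15: (-30.693,-1.815) -> (-15.75,-0.508) [heading=185, draw]
Final: pos=(-15.75,-0.508), heading=185, 6 segment(s) drawn

Segment lengths:
  seg 1: (-8,3) -> (-7.224,5.898), length = 3
  seg 2: (-7.224,5.898) -> (-8,3), length = 3
  seg 3: (-8,3) -> (-8.776,0.102), length = 3
  seg 4: (-8.776,0.102) -> (-23.719,-1.205), length = 15
  seg 5: (-23.719,-1.205) -> (-30.693,-1.815), length = 7
  seg 6: (-30.693,-1.815) -> (-15.75,-0.508), length = 15
Total = 46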